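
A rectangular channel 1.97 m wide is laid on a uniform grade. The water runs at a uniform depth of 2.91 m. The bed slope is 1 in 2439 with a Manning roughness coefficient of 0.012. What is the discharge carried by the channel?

Q = 7.88 m³/s

Flow area A = b·y = 1.97 × 2.91 = 5.733 m². Wetted perimeter P = b + 2y = 1.97 + 2×2.91 = 7.79 m.
Hydraulic radius R = A/P = 5.733/7.79 = 0.7359 m.
Manning's equation: Q = (1/n) A R^(2/3) S^(1/2) = (1/0.012) × 5.733 × 0.7359^(2/3) × 0.00041^(1/2) = 7.88 m³/s.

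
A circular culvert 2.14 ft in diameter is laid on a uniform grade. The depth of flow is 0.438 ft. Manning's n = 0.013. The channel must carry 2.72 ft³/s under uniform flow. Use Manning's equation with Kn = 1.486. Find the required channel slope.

For a circular section of diameter D = 2.14 ft at depth y = 0.438 ft, the central angle is θ = 2 arccos(1 − 2y/D) = 1.878 rad. Then A = (D²/8)(θ − sin θ) = 0.5293 ft² and P = Dθ/2 = 2.009 ft.
Hydraulic radius R = A/P = 0.5293/2.009 = 0.2634 ft.
From Manning's equation, S = [nQ / (1.486 A R^(2/3))]² = [0.013 × 2.72 / (1.486 × 0.5293 × 0.2634^(2/3))]² = 0.012.

S = 0.012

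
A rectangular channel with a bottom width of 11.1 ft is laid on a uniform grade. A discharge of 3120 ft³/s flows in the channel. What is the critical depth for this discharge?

For a rectangular channel, critical depth y_c = (q²/g)^(1/3) where q = Q/b = 3120/11.1 = 281.1 ft²/s.
So y_c = (281.1²/32.2)^(1/3) = 13.5 ft.

y_c = 13.5 ft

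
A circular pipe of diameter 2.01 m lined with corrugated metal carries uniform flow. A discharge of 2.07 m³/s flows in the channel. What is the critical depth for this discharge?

At critical depth, Q² T / (g A³) = 1, i.e. A³/T = Q²/g = 2.07²/9.81 = 0.4368.
Try y = 0.802 m: A³/T = 0.8374 — high.
Try y = 0.477 m: A³/T = 0.1119 — low.
Try y = 0.677 m: A³/T = 0.436 — close enough.

y_c = 0.677 m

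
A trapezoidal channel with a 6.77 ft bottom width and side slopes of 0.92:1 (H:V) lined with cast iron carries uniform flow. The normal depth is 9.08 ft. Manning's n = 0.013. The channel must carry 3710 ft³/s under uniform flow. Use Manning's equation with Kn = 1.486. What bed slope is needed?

With bottom width b = 6.77 ft and side slope z = 0.92: A = (b + zy)y = (6.77 + 0.92×9.08)×9.08 = 137.3 ft²; P = b + 2y√(1+z²) = 6.77 + 2×9.08×1.359 = 31.45 ft.
Hydraulic radius R = A/P = 137.3/31.45 = 4.367 ft.
From Manning's equation, S = [nQ / (1.486 A R^(2/3))]² = [0.013 × 3710 / (1.486 × 137.3 × 4.367^(2/3))]² = 0.00783.

S = 0.00783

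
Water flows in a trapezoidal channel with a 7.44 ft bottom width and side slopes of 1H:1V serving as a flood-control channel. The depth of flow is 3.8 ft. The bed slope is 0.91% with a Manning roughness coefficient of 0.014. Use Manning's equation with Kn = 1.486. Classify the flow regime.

supercritical

With bottom width b = 7.44 ft and side slope z = 1: A = (b + zy)y = (7.44 + 1×3.8)×3.8 = 42.71 ft²; P = b + 2y√(1+z²) = 7.44 + 2×3.8×1.414 = 18.19 ft.
Hydraulic radius R = A/P = 42.71/18.19 = 2.348 ft.
V = (1.486/n) R^(2/3) √S = (1.486/0.014) × 2.348^(2/3) × √0.0091 = 17.89 ft/s. Hydraulic depth D_h = A/T = 42.71/15.04 = 2.84 ft.
Froude number Fr = V/√(g·D_h) = 17.89/√(32.2×2.84) = 1.87, which is greater than 1, so the flow is supercritical.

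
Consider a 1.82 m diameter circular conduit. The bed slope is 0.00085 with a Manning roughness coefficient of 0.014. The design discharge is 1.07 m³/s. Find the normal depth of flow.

y_n = 0.724 m

Manning's equation rearranged: A R^(2/3) = nQ / (1·√S) = 0.014 × 1.07 / (√0.00085) = 0.5138.
At y = 0.801 m: A R^(2/3) = 0.6163 — high.
At y = 0.538 m: A R^(2/3) = 0.2929 — low.
At y = 0.724 m: A R^(2/3) = 0.5134 — matches.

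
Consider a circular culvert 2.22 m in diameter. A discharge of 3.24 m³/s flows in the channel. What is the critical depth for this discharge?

y_c = 0.83 m

At critical depth, Q² T / (g A³) = 1, i.e. A³/T = Q²/g = 3.24²/9.81 = 1.07.
Trying y = 0.581 m: A³/T = 0.2694 — too small.
Trying y = 1.03 m: A³/T = 2.453 — too large.
Trying y = 0.83 m: A³/T = 1.072 — ≈ 1.07.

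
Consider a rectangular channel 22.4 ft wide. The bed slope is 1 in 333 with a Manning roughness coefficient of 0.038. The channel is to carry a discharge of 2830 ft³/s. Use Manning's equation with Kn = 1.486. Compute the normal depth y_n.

Manning's equation rearranged: A R^(2/3) = nQ / (1.486·√S) = 0.038 × 2830 / (1.486 × √0.003003) = 1321.
Try y = 14.3 ft: A R^(2/3) = 1090 — short.
Try y = 19.4 ft: A R^(2/3) = 1605 — over.
Try y = 16.6 ft: A R^(2/3) = 1320 — ≈ 1321.

y_n = 16.6 ft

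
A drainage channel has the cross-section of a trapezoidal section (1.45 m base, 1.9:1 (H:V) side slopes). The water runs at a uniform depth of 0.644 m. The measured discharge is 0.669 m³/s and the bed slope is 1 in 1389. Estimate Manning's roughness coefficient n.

With bottom width b = 1.45 m and side slope z = 1.9: A = (b + zy)y = (1.45 + 1.9×0.644)×0.644 = 1.722 m²; P = b + 2y√(1+z²) = 1.45 + 2×0.644×2.147 = 4.215 m.
Hydraulic radius R = A/P = 1.722/4.215 = 0.4084 m.
Rearranging Manning's equation: n = (1/Q) A R^(2/3) S^(1/2) = (1/0.669) × 1.722 × 0.4084^(2/3) × √0.0007199 = 0.038.

n = 0.038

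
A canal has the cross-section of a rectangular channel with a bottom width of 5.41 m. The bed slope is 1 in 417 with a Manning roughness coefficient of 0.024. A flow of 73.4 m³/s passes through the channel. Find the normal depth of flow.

Manning's equation rearranged: A R^(2/3) = nQ / (1·√S) = 0.024 × 73.4 / (√0.002398) = 35.97.
Try y = 3.96 m: A R^(2/3) = 29.39 — short.
Try y = 5.16 m: A R^(2/3) = 40.92 — over.
Try y = 4.65 m: A R^(2/3) = 35.98 — ≈ 35.97.

y_n = 4.65 m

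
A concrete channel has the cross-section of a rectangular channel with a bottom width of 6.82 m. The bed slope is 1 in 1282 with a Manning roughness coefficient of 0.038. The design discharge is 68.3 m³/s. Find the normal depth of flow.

Manning's equation rearranged: A R^(2/3) = nQ / (1·√S) = 0.038 × 68.3 / (√0.00078) = 92.93.
Try y = 9.55 m: A R^(2/3) = 120.4 — high.
Try y = 7.68 m: A R^(2/3) = 92.88 — matches.

y_n = 7.68 m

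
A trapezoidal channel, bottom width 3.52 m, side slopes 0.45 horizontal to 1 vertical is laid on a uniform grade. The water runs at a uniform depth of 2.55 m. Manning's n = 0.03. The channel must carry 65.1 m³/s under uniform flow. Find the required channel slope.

S = 0.0189

With bottom width b = 3.52 m and side slope z = 0.45: A = (b + zy)y = (3.52 + 0.45×2.55)×2.55 = 11.9 m²; P = b + 2y√(1+z²) = 3.52 + 2×2.55×1.097 = 9.113 m.
Hydraulic radius R = A/P = 11.9/9.113 = 1.306 m.
From Manning's equation, S = [nQ / (1 A R^(2/3))]² = [0.03 × 65.1 / (1 × 11.9 × 1.306^(2/3))]² = 0.0189.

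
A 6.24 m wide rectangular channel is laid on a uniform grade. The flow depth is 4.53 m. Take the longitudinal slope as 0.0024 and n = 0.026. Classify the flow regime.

Flow area A = b·y = 6.24 × 4.53 = 28.27 m². Wetted perimeter P = b + 2y = 6.24 + 2×4.53 = 15.3 m.
Hydraulic radius R = A/P = 28.27/15.3 = 1.848 m.
V = (1/n) R^(2/3) √S = (1/0.026) × 1.848^(2/3) × √0.0024 = 2.837 m/s. Hydraulic depth D_h = A/T = 28.27/6.24 = 4.53 m.
Froude number Fr = V/√(g·D_h) = 2.837/√(9.81×4.53) = 0.426, which is less than 1, so the flow is subcritical.

subcritical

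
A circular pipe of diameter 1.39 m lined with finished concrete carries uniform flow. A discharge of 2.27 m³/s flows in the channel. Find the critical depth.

y_c = 0.795 m

At critical depth, Q² T / (g A³) = 1, i.e. A³/T = Q²/g = 2.27²/9.81 = 0.5253.
At y = 0.638 m: A³/T = 0.2266 — too small.
At y = 0.859 m: A³/T = 0.7066 — too large.
At y = 0.795 m: A³/T = 0.5251 — matches.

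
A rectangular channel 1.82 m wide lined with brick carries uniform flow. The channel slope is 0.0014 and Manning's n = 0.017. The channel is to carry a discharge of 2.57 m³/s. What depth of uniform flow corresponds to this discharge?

Manning's equation rearranged: A R^(2/3) = nQ / (1·√S) = 0.017 × 2.57 / (√0.0014) = 1.168.
At y = 0.927 m: A R^(2/3) = 1.004 — short.
At y = 1.2 m: A R^(2/3) = 1.408 — over.
At y = 1.04 m: A R^(2/3) = 1.169 — close enough.

y_n = 1.04 m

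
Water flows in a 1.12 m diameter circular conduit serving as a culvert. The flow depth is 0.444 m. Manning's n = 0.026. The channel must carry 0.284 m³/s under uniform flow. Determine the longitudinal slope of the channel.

S = 0.00279

For a circular section of diameter D = 1.12 m at depth y = 0.444 m, the central angle is θ = 2 arccos(1 − 2y/D) = 2.724 rad. Then A = (D²/8)(θ − sin θ) = 0.3636 m² and P = Dθ/2 = 1.526 m.
Hydraulic radius R = A/P = 0.3636/1.526 = 0.2383 m.
From Manning's equation, S = [nQ / (1 A R^(2/3))]² = [0.026 × 0.284 / (1 × 0.3636 × 0.2383^(2/3))]² = 0.00279.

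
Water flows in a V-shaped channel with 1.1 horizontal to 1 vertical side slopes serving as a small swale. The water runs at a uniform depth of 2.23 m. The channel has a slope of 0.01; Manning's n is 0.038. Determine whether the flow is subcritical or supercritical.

For a triangular section with side slope z = 1.1: A = zy² = 1.1×2.23² = 5.47 m²; P = 2y√(1+z²) = 2×2.23×1.487 = 6.63 m.
Hydraulic radius R = A/P = 5.47/6.63 = 0.825 m.
V = (1/n) R^(2/3) √S = (1/0.038) × 0.825^(2/3) × √0.01 = 2.315 m/s. Hydraulic depth D_h = A/T = 5.47/4.906 = 1.115 m.
Froude number Fr = V/√(g·D_h) = 2.315/√(9.81×1.115) = 0.7, which is less than 1, so the flow is subcritical.

subcritical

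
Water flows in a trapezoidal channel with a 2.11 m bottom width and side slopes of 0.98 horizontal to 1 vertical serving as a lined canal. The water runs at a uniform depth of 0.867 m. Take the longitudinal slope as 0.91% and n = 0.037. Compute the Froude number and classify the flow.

With bottom width b = 2.11 m and side slope z = 0.98: A = (b + zy)y = (2.11 + 0.98×0.867)×0.867 = 2.566 m²; P = b + 2y√(1+z²) = 2.11 + 2×0.867×1.4 = 4.538 m.
Hydraulic radius R = A/P = 2.566/4.538 = 0.5655 m.
V = (1/n) R^(2/3) √S = (1/0.037) × 0.5655^(2/3) × √0.0091 = 1.763 m/s. Hydraulic depth D_h = A/T = 2.566/3.809 = 0.6736 m.
Froude number Fr = V/√(g·D_h) = 1.763/√(9.81×0.6736) = 0.686, which is less than 1, so the flow is subcritical.

subcritical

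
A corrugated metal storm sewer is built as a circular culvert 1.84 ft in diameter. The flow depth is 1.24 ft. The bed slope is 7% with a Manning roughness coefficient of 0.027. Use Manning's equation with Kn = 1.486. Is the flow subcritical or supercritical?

For a circular section of diameter D = 1.84 ft at depth y = 1.24 ft, the central angle is θ = 2 arccos(1 − 2y/D) = 3.852 rad. Then A = (D²/8)(θ − sin θ) = 1.906 ft² and P = Dθ/2 = 3.544 ft.
Hydraulic radius R = A/P = 1.906/3.544 = 0.5379 ft.
V = (1.486/n) R^(2/3) √S = (1.486/0.027) × 0.5379^(2/3) × √0.07 = 9.631 ft/s. Hydraulic depth D_h = A/T = 1.906/1.725 = 1.105 ft.
Froude number Fr = V/√(g·D_h) = 9.631/√(32.2×1.105) = 1.61, which is greater than 1, so the flow is supercritical.

supercritical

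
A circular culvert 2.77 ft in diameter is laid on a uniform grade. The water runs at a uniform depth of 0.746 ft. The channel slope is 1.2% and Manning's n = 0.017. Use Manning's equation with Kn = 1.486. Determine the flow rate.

For a circular section of diameter D = 2.77 ft at depth y = 0.746 ft, the central angle is θ = 2 arccos(1 − 2y/D) = 2.183 rad. Then A = (D²/8)(θ − sin θ) = 1.308 ft² and P = Dθ/2 = 3.023 ft.
Hydraulic radius R = A/P = 1.308/3.023 = 0.4327 ft.
Manning's equation: Q = (1.486/n) A R^(2/3) S^(1/2) = (1.486/0.017) × 1.308 × 0.4327^(2/3) × 0.012^(1/2) = 7.17 ft³/s.

Q = 7.17 ft³/s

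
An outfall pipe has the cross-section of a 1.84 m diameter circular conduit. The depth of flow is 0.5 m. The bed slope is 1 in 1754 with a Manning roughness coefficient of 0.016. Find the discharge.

For a circular section of diameter D = 1.84 m at depth y = 0.5 m, the central angle is θ = 2 arccos(1 − 2y/D) = 2.193 rad. Then A = (D²/8)(θ − sin θ) = 0.5845 m² and P = Dθ/2 = 2.018 m.
Hydraulic radius R = A/P = 0.5845/2.018 = 0.2896 m.
Manning's equation: Q = (1/n) A R^(2/3) S^(1/2) = (1/0.016) × 0.5845 × 0.2896^(2/3) × 0.0005701^(1/2) = 0.382 m³/s.

Q = 0.382 m³/s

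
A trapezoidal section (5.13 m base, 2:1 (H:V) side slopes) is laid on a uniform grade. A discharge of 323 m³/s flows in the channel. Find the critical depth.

At critical depth, Q² T / (g A³) = 1, i.e. A³/T = Q²/g = 323²/9.81 = 10630.
At y = 3.51 m: A³/T = 4046 — low.
At y = 5.31 m: A³/T = 22180 — high.
At y = 4.45 m: A³/T = 10610 — close enough.

y_c = 4.45 m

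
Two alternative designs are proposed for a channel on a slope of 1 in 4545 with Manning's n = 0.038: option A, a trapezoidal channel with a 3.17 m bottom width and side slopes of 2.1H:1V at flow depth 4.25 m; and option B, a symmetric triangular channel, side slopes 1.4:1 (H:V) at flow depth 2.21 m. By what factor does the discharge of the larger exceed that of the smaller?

Channel A: With bottom width b = 3.17 m and side slope z = 2.1: A = (b + zy)y = (3.17 + 2.1×4.25)×4.25 = 51.4 m²; P = b + 2y√(1+z²) = 3.17 + 2×4.25×2.326 = 22.94 m. Hydraulic radius R = A/P = 51.4/22.94 = 2.241 m. Q_A = (1/0.038)·51.4·2.241^(2/3)·√0.00022 = 34.36 m³/s.
Channel B: For a triangular section with side slope z = 1.4: A = zy² = 1.4×2.21² = 6.838 m²; P = 2y√(1+z²) = 2×2.21×1.72 = 7.604 m. Hydraulic radius R = A/P = 6.838/7.604 = 0.8992 m. Q_B = (1/0.038)·6.838·0.8992^(2/3)·√0.00022 = 2.487 m³/s.
The larger discharge is 34.36 m³/s and the smaller is 2.487 m³/s; the ratio is 13.8.

13.8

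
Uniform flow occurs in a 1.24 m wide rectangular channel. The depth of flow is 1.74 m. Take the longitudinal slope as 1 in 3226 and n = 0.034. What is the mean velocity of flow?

Flow area A = b·y = 1.24 × 1.74 = 2.158 m². Wetted perimeter P = b + 2y = 1.24 + 2×1.74 = 4.72 m.
Hydraulic radius R = A/P = 2.158/4.72 = 0.4571 m.
From Manning's equation, V = (1/n) R^(2/3) S^(1/2) = (1/0.034) × 0.4571^(2/3) × 0.00031^(1/2) = 0.307 m/s.

V = 0.307 m/s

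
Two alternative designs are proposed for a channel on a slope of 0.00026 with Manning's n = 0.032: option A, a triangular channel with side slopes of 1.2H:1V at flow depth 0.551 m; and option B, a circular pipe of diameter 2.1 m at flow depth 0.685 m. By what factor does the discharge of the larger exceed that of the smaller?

4.01

Channel A: For a triangular section with side slope z = 1.2: A = zy² = 1.2×0.551² = 0.3643 m²; P = 2y√(1+z²) = 2×0.551×1.562 = 1.721 m. Hydraulic radius R = A/P = 0.3643/1.721 = 0.2116 m. Q_A = (1/0.032)·0.3643·0.2116^(2/3)·√0.00026 = 0.0652 m³/s.
Channel B: For a circular section of diameter D = 2.1 m at depth y = 0.685 m, the central angle is θ = 2 arccos(1 − 2y/D) = 2.432 rad. Then A = (D²/8)(θ − sin θ) = 0.981 m² and P = Dθ/2 = 2.553 m. Hydraulic radius R = A/P = 0.981/2.553 = 0.3843 m. Q_B = (1/0.032)·0.981·0.3843^(2/3)·√0.00026 = 0.2613 m³/s.
The larger discharge is 0.2613 m³/s and the smaller is 0.0652 m³/s; the ratio is 4.01.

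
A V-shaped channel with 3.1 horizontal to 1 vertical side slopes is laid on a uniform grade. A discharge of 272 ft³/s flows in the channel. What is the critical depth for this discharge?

At critical depth, Q² T / (g A³) = 1, i.e. A³/T = Q²/g = 272²/32.2 = 2298.
Trying y = 3.88 ft: A³/T = 4225 — high.
Trying y = 2.95 ft: A³/T = 1074 — low.
Trying y = 3.43 ft: A³/T = 2281 — ≈ 2298.

y_c = 3.43 ft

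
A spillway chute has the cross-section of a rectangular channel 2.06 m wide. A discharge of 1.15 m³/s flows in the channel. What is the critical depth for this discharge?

For a rectangular channel, critical depth y_c = (q²/g)^(1/3) where q = Q/b = 1.15/2.06 = 0.5583 m²/s.
So y_c = (0.5583²/9.81)^(1/3) = 0.317 m.

y_c = 0.317 m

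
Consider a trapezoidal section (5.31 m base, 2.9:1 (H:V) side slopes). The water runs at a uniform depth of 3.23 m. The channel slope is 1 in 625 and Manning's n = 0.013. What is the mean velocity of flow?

With bottom width b = 5.31 m and side slope z = 2.9: A = (b + zy)y = (5.31 + 2.9×3.23)×3.23 = 47.41 m²; P = b + 2y√(1+z²) = 5.31 + 2×3.23×3.068 = 25.13 m.
Hydraulic radius R = A/P = 47.41/25.13 = 1.887 m.
From Manning's equation, V = (1/n) R^(2/3) S^(1/2) = (1/0.013) × 1.887^(2/3) × 0.0016^(1/2) = 4.7 m/s.

V = 4.7 m/s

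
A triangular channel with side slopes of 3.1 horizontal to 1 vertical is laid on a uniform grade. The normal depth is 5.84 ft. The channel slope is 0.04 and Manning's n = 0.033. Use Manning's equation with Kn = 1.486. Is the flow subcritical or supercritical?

supercritical

For a triangular section with side slope z = 3.1: A = zy² = 3.1×5.84² = 105.7 ft²; P = 2y√(1+z²) = 2×5.84×3.257 = 38.05 ft.
Hydraulic radius R = A/P = 105.7/38.05 = 2.779 ft.
V = (1.486/n) R^(2/3) √S = (1.486/0.033) × 2.779^(2/3) × √0.04 = 17.8 ft/s. Hydraulic depth D_h = A/T = 105.7/36.21 = 2.92 ft.
Froude number Fr = V/√(g·D_h) = 17.8/√(32.2×2.92) = 1.84, which is greater than 1, so the flow is supercritical.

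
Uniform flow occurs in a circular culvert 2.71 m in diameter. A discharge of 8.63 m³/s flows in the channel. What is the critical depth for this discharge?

At critical depth, Q² T / (g A³) = 1, i.e. A³/T = Q²/g = 8.63²/9.81 = 7.592.
Try y = 1.05 m: A³/T = 3.332 — short.
Try y = 1.62 m: A³/T = 17.52 — over.
Try y = 1.3 m: A³/T = 7.556 — close enough.

y_c = 1.3 m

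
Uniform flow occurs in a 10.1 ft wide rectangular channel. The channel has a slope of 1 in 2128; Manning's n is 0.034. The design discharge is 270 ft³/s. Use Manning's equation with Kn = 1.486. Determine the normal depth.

y_n = 12.1 ft

Manning's equation rearranged: A R^(2/3) = nQ / (1.486·√S) = 0.034 × 270 / (1.486 × √0.0004699) = 285.
At y = 8.59 ft: A R^(2/3) = 187.6 — short.
At y = 12.1 ft: A R^(2/3) = 285.1 — matches.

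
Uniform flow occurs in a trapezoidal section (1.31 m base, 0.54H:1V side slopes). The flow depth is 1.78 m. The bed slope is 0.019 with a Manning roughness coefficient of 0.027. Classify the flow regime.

With bottom width b = 1.31 m and side slope z = 0.54: A = (b + zy)y = (1.31 + 0.54×1.78)×1.78 = 4.043 m²; P = b + 2y√(1+z²) = 1.31 + 2×1.78×1.136 = 5.356 m.
Hydraulic radius R = A/P = 4.043/5.356 = 0.7548 m.
V = (1/n) R^(2/3) √S = (1/0.027) × 0.7548^(2/3) × √0.019 = 4.232 m/s. Hydraulic depth D_h = A/T = 4.043/3.232 = 1.251 m.
Froude number Fr = V/√(g·D_h) = 4.232/√(9.81×1.251) = 1.21, which is greater than 1, so the flow is supercritical.

supercritical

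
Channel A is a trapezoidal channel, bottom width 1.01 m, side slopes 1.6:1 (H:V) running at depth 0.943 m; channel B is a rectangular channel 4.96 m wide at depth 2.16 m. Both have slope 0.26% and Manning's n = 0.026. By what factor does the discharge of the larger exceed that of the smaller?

7.68

Channel A: With bottom width b = 1.01 m and side slope z = 1.6: A = (b + zy)y = (1.01 + 1.6×0.943)×0.943 = 2.375 m²; P = b + 2y√(1+z²) = 1.01 + 2×0.943×1.887 = 4.568 m. Hydraulic radius R = A/P = 2.375/4.568 = 0.5199 m. Q_A = (1/0.026)·2.375·0.5199^(2/3)·√0.0026 = 3.012 m³/s.
Channel B: Flow area A = b·y = 4.96 × 2.16 = 10.71 m². Wetted perimeter P = b + 2y = 4.96 + 2×2.16 = 9.28 m. Hydraulic radius R = A/P = 10.71/9.28 = 1.154 m. Q_B = (1/0.026)·10.71·1.154^(2/3)·√0.0026 = 23.12 m³/s.
The larger discharge is 23.12 m³/s and the smaller is 3.012 m³/s; the ratio is 7.68.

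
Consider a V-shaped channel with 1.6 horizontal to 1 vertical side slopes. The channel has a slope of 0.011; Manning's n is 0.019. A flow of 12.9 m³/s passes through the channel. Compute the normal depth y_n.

y_n = 1.43 m

Manning's equation rearranged: A R^(2/3) = nQ / (1·√S) = 0.019 × 12.9 / (√0.011) = 2.337.
At y = 1.65 m: A R^(2/3) = 3.433 — over.
At y = 1.22 m: A R^(2/3) = 1.535 — short.
At y = 1.43 m: A R^(2/3) = 2.344 — close enough.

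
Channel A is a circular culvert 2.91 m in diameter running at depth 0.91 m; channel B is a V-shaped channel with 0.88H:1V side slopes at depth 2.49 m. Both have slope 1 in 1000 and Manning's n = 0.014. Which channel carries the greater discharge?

Channel A: For a circular section of diameter D = 2.91 m at depth y = 0.91 m, the central angle is θ = 2 arccos(1 − 2y/D) = 2.374 rad. Then A = (D²/8)(θ − sin θ) = 1.777 m² and P = Dθ/2 = 3.454 m. Hydraulic radius R = A/P = 1.777/3.454 = 0.5146 m. Q_A = (1/0.014)·1.777·0.5146^(2/3)·√0.001 = 2.578 m³/s.
Channel B: For a triangular section with side slope z = 0.88: A = zy² = 0.88×2.49² = 5.456 m²; P = 2y√(1+z²) = 2×2.49×1.332 = 6.634 m. Hydraulic radius R = A/P = 5.456/6.634 = 0.8225 m. Q_B = (1/0.014)·5.456·0.8225^(2/3)·√0.001 = 10.82 m³/s.
Q_A = 2.578 m³/s vs Q_B = 10.82 m³/s, so channel B carries more.

channel B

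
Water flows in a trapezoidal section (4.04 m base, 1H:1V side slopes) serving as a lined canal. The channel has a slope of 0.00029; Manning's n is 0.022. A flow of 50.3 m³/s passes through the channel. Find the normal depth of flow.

Manning's equation rearranged: A R^(2/3) = nQ / (1·√S) = 0.022 × 50.3 / (√0.00029) = 64.98.
Try y = 5.46 m: A R^(2/3) = 99.64 — over.
Try y = 3.05 m: A R^(2/3) = 30.89 — short.
Try y = 4.44 m: A R^(2/3) = 65 — close enough.

y_n = 4.44 m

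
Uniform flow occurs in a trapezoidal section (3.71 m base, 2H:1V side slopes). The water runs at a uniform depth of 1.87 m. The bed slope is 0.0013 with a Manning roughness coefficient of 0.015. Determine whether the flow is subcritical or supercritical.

subcritical

With bottom width b = 3.71 m and side slope z = 2: A = (b + zy)y = (3.71 + 2×1.87)×1.87 = 13.93 m²; P = b + 2y√(1+z²) = 3.71 + 2×1.87×2.236 = 12.07 m.
Hydraulic radius R = A/P = 13.93/12.07 = 1.154 m.
V = (1/n) R^(2/3) √S = (1/0.015) × 1.154^(2/3) × √0.0013 = 2.644 m/s. Hydraulic depth D_h = A/T = 13.93/11.19 = 1.245 m.
Froude number Fr = V/√(g·D_h) = 2.644/√(9.81×1.245) = 0.757, which is less than 1, so the flow is subcritical.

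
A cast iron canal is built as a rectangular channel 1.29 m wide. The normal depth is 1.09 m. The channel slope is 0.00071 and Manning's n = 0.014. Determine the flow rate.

Q = 1.47 m³/s

Flow area A = b·y = 1.29 × 1.09 = 1.406 m². Wetted perimeter P = b + 2y = 1.29 + 2×1.09 = 3.47 m.
Hydraulic radius R = A/P = 1.406/3.47 = 0.4052 m.
Manning's equation: Q = (1/n) A R^(2/3) S^(1/2) = (1/0.014) × 1.406 × 0.4052^(2/3) × 0.00071^(1/2) = 1.47 m³/s.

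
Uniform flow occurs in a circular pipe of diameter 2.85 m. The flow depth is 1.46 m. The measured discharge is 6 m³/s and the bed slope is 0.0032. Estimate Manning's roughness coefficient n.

n = 0.025

For a circular section of diameter D = 2.85 m at depth y = 1.46 m, the central angle is θ = 2 arccos(1 − 2y/D) = 3.191 rad. Then A = (D²/8)(θ − sin θ) = 3.289 m² and P = Dθ/2 = 4.547 m.
Hydraulic radius R = A/P = 3.289/4.547 = 0.7235 m.
Rearranging Manning's equation: n = (1/Q) A R^(2/3) S^(1/2) = (1/6) × 3.289 × 0.7235^(2/3) × √0.0032 = 0.025.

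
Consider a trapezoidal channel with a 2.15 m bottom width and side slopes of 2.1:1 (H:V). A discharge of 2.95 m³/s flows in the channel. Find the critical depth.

At critical depth, Q² T / (g A³) = 1, i.e. A³/T = Q²/g = 2.95²/9.81 = 0.8871.
Try y = 0.352 m: A³/T = 0.2899 — too small.
Try y = 0.584 m: A³/T = 1.666 — too large.
Try y = 0.488 m: A³/T = 0.8855 — close enough.

y_c = 0.488 m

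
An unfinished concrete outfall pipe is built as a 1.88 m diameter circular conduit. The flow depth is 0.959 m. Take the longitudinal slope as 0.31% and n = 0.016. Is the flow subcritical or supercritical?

subcritical

For a circular section of diameter D = 1.88 m at depth y = 0.959 m, the central angle is θ = 2 arccos(1 − 2y/D) = 3.182 rad. Then A = (D²/8)(θ − sin θ) = 1.424 m² and P = Dθ/2 = 2.991 m.
Hydraulic radius R = A/P = 1.424/2.991 = 0.476 m.
V = (1/n) R^(2/3) √S = (1/0.016) × 0.476^(2/3) × √0.0031 = 2.121 m/s. Hydraulic depth D_h = A/T = 1.424/1.88 = 0.7574 m.
Froude number Fr = V/√(g·D_h) = 2.121/√(9.81×0.7574) = 0.778, which is less than 1, so the flow is subcritical.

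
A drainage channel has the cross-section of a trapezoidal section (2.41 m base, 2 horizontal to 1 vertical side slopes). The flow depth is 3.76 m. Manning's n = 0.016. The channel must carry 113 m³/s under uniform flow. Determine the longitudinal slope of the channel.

With bottom width b = 2.41 m and side slope z = 2: A = (b + zy)y = (2.41 + 2×3.76)×3.76 = 37.34 m²; P = b + 2y√(1+z²) = 2.41 + 2×3.76×2.236 = 19.23 m.
Hydraulic radius R = A/P = 37.34/19.23 = 1.942 m.
From Manning's equation, S = [nQ / (1 A R^(2/3))]² = [0.016 × 113 / (1 × 37.34 × 1.942^(2/3))]² = 0.000968.

S = 0.000968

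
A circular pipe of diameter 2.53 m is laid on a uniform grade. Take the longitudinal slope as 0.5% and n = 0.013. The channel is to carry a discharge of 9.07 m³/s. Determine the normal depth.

y_n = 1.19 m

Manning's equation rearranged: A R^(2/3) = nQ / (1·√S) = 0.013 × 9.07 / (√0.005) = 1.667.
Trying y = 1.37 m: A R^(2/3) = 2.115 — high.
Trying y = 0.824 m: A R^(2/3) = 0.8496 — low.
Trying y = 1.19 m: A R^(2/3) = 1.667 — close enough.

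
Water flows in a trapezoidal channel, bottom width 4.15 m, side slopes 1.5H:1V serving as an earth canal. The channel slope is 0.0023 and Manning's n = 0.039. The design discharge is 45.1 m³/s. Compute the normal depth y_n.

y_n = 2.97 m

Manning's equation rearranged: A R^(2/3) = nQ / (1·√S) = 0.039 × 45.1 / (√0.0023) = 36.68.
Try y = 2.24 m: A R^(2/3) = 20.81 — low.
Try y = 3.7 m: A R^(2/3) = 57.95 — high.
Try y = 2.97 m: A R^(2/3) = 36.69 — close enough.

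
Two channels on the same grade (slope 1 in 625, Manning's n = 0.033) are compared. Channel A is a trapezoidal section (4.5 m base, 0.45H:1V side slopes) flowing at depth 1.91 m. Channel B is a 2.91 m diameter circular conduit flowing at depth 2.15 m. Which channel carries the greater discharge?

channel A

Channel A: With bottom width b = 4.5 m and side slope z = 0.45: A = (b + zy)y = (4.5 + 0.45×1.91)×1.91 = 10.24 m²; P = b + 2y√(1+z²) = 4.5 + 2×1.91×1.097 = 8.689 m. Hydraulic radius R = A/P = 10.24/8.689 = 1.178 m. Q_A = (1/0.033)·10.24·1.178^(2/3)·√0.0016 = 13.84 m³/s.
Channel B: For a circular section of diameter D = 2.91 m at depth y = 2.15 m, the central angle is θ = 2 arccos(1 − 2y/D) = 4.138 rad. Then A = (D²/8)(θ − sin θ) = 5.268 m² and P = Dθ/2 = 6.02 m. Hydraulic radius R = A/P = 5.268/6.02 = 0.8751 m. Q_B = (1/0.033)·5.268·0.8751^(2/3)·√0.0016 = 5.842 m³/s.
Q_A = 13.84 m³/s vs Q_B = 5.842 m³/s, so channel A carries more.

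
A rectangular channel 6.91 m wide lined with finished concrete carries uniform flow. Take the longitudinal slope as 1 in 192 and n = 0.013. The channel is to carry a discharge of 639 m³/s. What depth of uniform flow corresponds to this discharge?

Manning's equation rearranged: A R^(2/3) = nQ / (1·√S) = 0.013 × 639 / (√0.005208) = 115.1.
Try y = 6.27 m: A R^(2/3) = 73.9 — short.
Try y = 9.04 m: A R^(2/3) = 115.1 — ≈ 115.1.

y_n = 9.04 m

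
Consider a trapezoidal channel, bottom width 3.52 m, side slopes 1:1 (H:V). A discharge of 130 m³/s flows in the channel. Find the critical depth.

y_c = 3.69 m

At critical depth, Q² T / (g A³) = 1, i.e. A³/T = Q²/g = 130²/9.81 = 1723.
Try y = 2.89 m: A³/T = 683.6 — too small.
Try y = 3.69 m: A³/T = 1728 — matches.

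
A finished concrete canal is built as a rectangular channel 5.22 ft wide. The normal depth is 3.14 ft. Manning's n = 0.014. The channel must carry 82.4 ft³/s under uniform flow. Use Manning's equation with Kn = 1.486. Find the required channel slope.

S = 0.0014

Flow area A = b·y = 5.22 × 3.14 = 16.39 ft². Wetted perimeter P = b + 2y = 5.22 + 2×3.14 = 11.5 ft.
Hydraulic radius R = A/P = 16.39/11.5 = 1.425 ft.
From Manning's equation, S = [nQ / (1.486 A R^(2/3))]² = [0.014 × 82.4 / (1.486 × 16.39 × 1.425^(2/3))]² = 0.0014.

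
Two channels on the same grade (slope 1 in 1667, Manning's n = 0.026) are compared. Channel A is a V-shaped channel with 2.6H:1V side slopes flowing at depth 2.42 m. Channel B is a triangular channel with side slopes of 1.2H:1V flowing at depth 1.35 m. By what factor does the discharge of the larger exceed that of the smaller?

Channel A: For a triangular section with side slope z = 2.6: A = zy² = 2.6×2.42² = 15.23 m²; P = 2y√(1+z²) = 2×2.42×2.786 = 13.48 m. Hydraulic radius R = A/P = 15.23/13.48 = 1.129 m. Q_A = (1/0.026)·15.23·1.129^(2/3)·√0.0005999 = 15.56 m³/s.
Channel B: For a triangular section with side slope z = 1.2: A = zy² = 1.2×1.35² = 2.187 m²; P = 2y√(1+z²) = 2×1.35×1.562 = 4.218 m. Hydraulic radius R = A/P = 2.187/4.218 = 0.5185 m. Q_B = (1/0.026)·2.187·0.5185^(2/3)·√0.0005999 = 1.33 m³/s.
The larger discharge is 15.56 m³/s and the smaller is 1.33 m³/s; the ratio is 11.7.

11.7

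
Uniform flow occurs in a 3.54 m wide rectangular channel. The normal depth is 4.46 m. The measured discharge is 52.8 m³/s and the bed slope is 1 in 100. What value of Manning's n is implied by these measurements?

n = 0.035

Flow area A = b·y = 3.54 × 4.46 = 15.79 m². Wetted perimeter P = b + 2y = 3.54 + 2×4.46 = 12.46 m.
Hydraulic radius R = A/P = 15.79/12.46 = 1.267 m.
Rearranging Manning's equation: n = (1/Q) A R^(2/3) S^(1/2) = (1/52.8) × 15.79 × 1.267^(2/3) × √0.01 = 0.035.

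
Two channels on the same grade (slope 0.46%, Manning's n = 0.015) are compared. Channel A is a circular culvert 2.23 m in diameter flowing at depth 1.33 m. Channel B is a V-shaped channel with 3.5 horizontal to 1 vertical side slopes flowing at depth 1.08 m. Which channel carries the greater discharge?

channel B

Channel A: For a circular section of diameter D = 2.23 m at depth y = 1.33 m, the central angle is θ = 2 arccos(1 − 2y/D) = 3.53 rad. Then A = (D²/8)(θ − sin θ) = 2.429 m² and P = Dθ/2 = 3.936 m. Hydraulic radius R = A/P = 2.429/3.936 = 0.6173 m. Q_A = (1/0.015)·2.429·0.6173^(2/3)·√0.0046 = 7.963 m³/s.
Channel B: For a triangular section with side slope z = 3.5: A = zy² = 3.5×1.08² = 4.082 m²; P = 2y√(1+z²) = 2×1.08×3.64 = 7.863 m. Hydraulic radius R = A/P = 4.082/7.863 = 0.5192 m. Q_B = (1/0.015)·4.082·0.5192^(2/3)·√0.0046 = 11.92 m³/s.
Q_A = 7.963 m³/s vs Q_B = 11.92 m³/s, so channel B carries more.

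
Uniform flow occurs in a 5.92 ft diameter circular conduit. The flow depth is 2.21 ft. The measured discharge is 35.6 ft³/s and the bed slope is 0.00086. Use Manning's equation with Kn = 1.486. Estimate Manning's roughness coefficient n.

n = 0.013

For a circular section of diameter D = 5.92 ft at depth y = 2.21 ft, the central angle is θ = 2 arccos(1 − 2y/D) = 2.629 rad. Then A = (D²/8)(θ − sin θ) = 9.371 ft² and P = Dθ/2 = 7.783 ft.
Hydraulic radius R = A/P = 9.371/7.783 = 1.204 ft.
Rearranging Manning's equation: n = (1.486/Q) A R^(2/3) S^(1/2) = (1.486/35.6) × 9.371 × 1.204^(2/3) × √0.00086 = 0.013.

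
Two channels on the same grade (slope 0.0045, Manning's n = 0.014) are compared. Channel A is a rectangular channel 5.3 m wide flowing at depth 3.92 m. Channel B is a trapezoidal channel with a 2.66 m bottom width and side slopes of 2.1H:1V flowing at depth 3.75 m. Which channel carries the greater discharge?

channel B

Channel A: Flow area A = b·y = 5.3 × 3.92 = 20.78 m². Wetted perimeter P = b + 2y = 5.3 + 2×3.92 = 13.14 m. Hydraulic radius R = A/P = 20.78/13.14 = 1.581 m. Q_A = (1/0.014)·20.78·1.581^(2/3)·√0.0045 = 135.1 m³/s.
Channel B: With bottom width b = 2.66 m and side slope z = 2.1: A = (b + zy)y = (2.66 + 2.1×3.75)×3.75 = 39.51 m²; P = b + 2y√(1+z²) = 2.66 + 2×3.75×2.326 = 20.1 m. Hydraulic radius R = A/P = 39.51/20.1 = 1.965 m. Q_B = (1/0.014)·39.51·1.965^(2/3)·√0.0045 = 297 m³/s.
Q_A = 135.1 m³/s vs Q_B = 297 m³/s, so channel B carries more.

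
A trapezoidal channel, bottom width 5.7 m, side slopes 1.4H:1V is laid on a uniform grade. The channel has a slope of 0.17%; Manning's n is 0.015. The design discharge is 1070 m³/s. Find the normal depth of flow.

y_n = 8.45 m

Manning's equation rearranged: A R^(2/3) = nQ / (1·√S) = 0.015 × 1070 / (√0.0017) = 389.3.
Trying y = 5.86 m: A R^(2/3) = 175.1 — too small.
Trying y = 10.6 m: A R^(2/3) = 650.4 — too large.
Trying y = 8.45 m: A R^(2/3) = 389.2 — matches.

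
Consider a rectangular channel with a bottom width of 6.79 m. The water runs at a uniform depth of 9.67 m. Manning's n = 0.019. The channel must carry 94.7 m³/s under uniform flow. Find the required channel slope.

Flow area A = b·y = 6.79 × 9.67 = 65.66 m². Wetted perimeter P = b + 2y = 6.79 + 2×9.67 = 26.13 m.
Hydraulic radius R = A/P = 65.66/26.13 = 2.513 m.
From Manning's equation, S = [nQ / (1 A R^(2/3))]² = [0.019 × 94.7 / (1 × 65.66 × 2.513^(2/3))]² = 0.00022.

S = 0.00022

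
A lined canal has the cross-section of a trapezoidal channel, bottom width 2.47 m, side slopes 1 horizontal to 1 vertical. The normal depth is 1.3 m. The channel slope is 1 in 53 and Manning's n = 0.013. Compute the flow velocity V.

With bottom width b = 2.47 m and side slope z = 1: A = (b + zy)y = (2.47 + 1×1.3)×1.3 = 4.901 m²; P = b + 2y√(1+z²) = 2.47 + 2×1.3×1.414 = 6.147 m.
Hydraulic radius R = A/P = 4.901/6.147 = 0.7973 m.
From Manning's equation, V = (1/n) R^(2/3) S^(1/2) = (1/0.013) × 0.7973^(2/3) × 0.01887^(1/2) = 9.09 m/s.

V = 9.09 m/s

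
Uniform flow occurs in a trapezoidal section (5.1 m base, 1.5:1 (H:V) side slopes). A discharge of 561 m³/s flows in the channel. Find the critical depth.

At critical depth, Q² T / (g A³) = 1, i.e. A³/T = Q²/g = 561²/9.81 = 32080.
At y = 7.92 m: A³/T = 84270 — high.
At y = 6.3 m: A³/T = 32090 — close enough.

y_c = 6.3 m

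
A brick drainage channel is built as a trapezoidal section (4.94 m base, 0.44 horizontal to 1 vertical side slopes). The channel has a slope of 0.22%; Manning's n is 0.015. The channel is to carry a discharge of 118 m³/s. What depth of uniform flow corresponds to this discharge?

Manning's equation rearranged: A R^(2/3) = nQ / (1·√S) = 0.015 × 118 / (√0.0022) = 37.74.
At y = 3.11 m: A R^(2/3) = 27.64 — short.
At y = 4.42 m: A R^(2/3) = 49.66 — over.
At y = 3.75 m: A R^(2/3) = 37.66 — ≈ 37.74.

y_n = 3.75 m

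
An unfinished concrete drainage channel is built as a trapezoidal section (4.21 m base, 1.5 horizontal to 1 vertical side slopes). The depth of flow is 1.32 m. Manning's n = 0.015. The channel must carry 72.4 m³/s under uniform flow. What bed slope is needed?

S = 0.02

With bottom width b = 4.21 m and side slope z = 1.5: A = (b + zy)y = (4.21 + 1.5×1.32)×1.32 = 8.171 m²; P = b + 2y√(1+z²) = 4.21 + 2×1.32×1.803 = 8.969 m.
Hydraulic radius R = A/P = 8.171/8.969 = 0.911 m.
From Manning's equation, S = [nQ / (1 A R^(2/3))]² = [0.015 × 72.4 / (1 × 8.171 × 0.911^(2/3))]² = 0.02.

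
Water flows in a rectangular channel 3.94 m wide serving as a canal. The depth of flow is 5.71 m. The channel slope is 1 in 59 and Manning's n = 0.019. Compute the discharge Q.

Q = 199 m³/s

Flow area A = b·y = 3.94 × 5.71 = 22.5 m². Wetted perimeter P = b + 2y = 3.94 + 2×5.71 = 15.36 m.
Hydraulic radius R = A/P = 22.5/15.36 = 1.465 m.
Manning's equation: Q = (1/n) A R^(2/3) S^(1/2) = (1/0.019) × 22.5 × 1.465^(2/3) × 0.01695^(1/2) = 199 m³/s.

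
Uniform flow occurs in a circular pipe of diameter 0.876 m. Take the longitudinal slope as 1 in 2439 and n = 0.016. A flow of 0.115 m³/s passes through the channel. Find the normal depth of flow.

y_n = 0.393 m

Manning's equation rearranged: A R^(2/3) = nQ / (1·√S) = 0.016 × 0.115 / (√0.00041) = 0.09087.
Try y = 0.44 m: A R^(2/3) = 0.1103 — too large.
Try y = 0.278 m: A R^(2/3) = 0.04779 — too small.
Try y = 0.393 m: A R^(2/3) = 0.09072 — ≈ 0.09087.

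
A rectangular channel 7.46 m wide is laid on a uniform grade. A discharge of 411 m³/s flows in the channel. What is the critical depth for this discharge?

y_c = 6.76 m

For a rectangular channel, critical depth y_c = (q²/g)^(1/3) where q = Q/b = 411/7.46 = 55.09 m²/s.
So y_c = (55.09²/9.81)^(1/3) = 6.76 m.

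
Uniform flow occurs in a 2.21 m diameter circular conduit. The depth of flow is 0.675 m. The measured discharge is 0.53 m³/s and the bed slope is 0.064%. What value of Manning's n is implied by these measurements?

For a circular section of diameter D = 2.21 m at depth y = 0.675 m, the central angle is θ = 2 arccos(1 − 2y/D) = 2.342 rad. Then A = (D²/8)(θ − sin θ) = 0.9922 m² and P = Dθ/2 = 2.588 m.
Hydraulic radius R = A/P = 0.9922/2.588 = 0.3834 m.
Rearranging Manning's equation: n = (1/Q) A R^(2/3) S^(1/2) = (1/0.53) × 0.9922 × 0.3834^(2/3) × √0.00064 = 0.025.

n = 0.025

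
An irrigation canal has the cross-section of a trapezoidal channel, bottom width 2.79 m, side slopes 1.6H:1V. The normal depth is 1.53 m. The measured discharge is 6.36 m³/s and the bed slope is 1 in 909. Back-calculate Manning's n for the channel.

With bottom width b = 2.79 m and side slope z = 1.6: A = (b + zy)y = (2.79 + 1.6×1.53)×1.53 = 8.014 m²; P = b + 2y√(1+z²) = 2.79 + 2×1.53×1.887 = 8.564 m.
Hydraulic radius R = A/P = 8.014/8.564 = 0.9358 m.
Rearranging Manning's equation: n = (1/Q) A R^(2/3) S^(1/2) = (1/6.36) × 8.014 × 0.9358^(2/3) × √0.0011 = 0.04.

n = 0.04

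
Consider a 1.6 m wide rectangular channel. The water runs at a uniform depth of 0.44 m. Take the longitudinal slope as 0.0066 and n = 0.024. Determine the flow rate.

Flow area A = b·y = 1.6 × 0.44 = 0.704 m². Wetted perimeter P = b + 2y = 1.6 + 2×0.44 = 2.48 m.
Hydraulic radius R = A/P = 0.704/2.48 = 0.2839 m.
Manning's equation: Q = (1/n) A R^(2/3) S^(1/2) = (1/0.024) × 0.704 × 0.2839^(2/3) × 0.0066^(1/2) = 1.03 m³/s.

Q = 1.03 m³/s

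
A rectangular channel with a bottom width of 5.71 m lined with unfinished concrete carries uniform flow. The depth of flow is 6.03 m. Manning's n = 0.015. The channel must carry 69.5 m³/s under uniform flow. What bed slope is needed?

S = 0.00038

Flow area A = b·y = 5.71 × 6.03 = 34.43 m². Wetted perimeter P = b + 2y = 5.71 + 2×6.03 = 17.77 m.
Hydraulic radius R = A/P = 34.43/17.77 = 1.938 m.
From Manning's equation, S = [nQ / (1 A R^(2/3))]² = [0.015 × 69.5 / (1 × 34.43 × 1.938^(2/3))]² = 0.00038.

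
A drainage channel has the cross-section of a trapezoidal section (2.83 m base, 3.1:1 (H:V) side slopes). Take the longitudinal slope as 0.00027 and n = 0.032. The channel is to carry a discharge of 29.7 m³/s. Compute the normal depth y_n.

y_n = 3.18 m

Manning's equation rearranged: A R^(2/3) = nQ / (1·√S) = 0.032 × 29.7 / (√0.00027) = 57.84.
Trying y = 2.51 m: A R^(2/3) = 33.15 — too small.
Trying y = 3.79 m: A R^(2/3) = 87.94 — too large.
Trying y = 3.18 m: A R^(2/3) = 57.78 — ≈ 57.84.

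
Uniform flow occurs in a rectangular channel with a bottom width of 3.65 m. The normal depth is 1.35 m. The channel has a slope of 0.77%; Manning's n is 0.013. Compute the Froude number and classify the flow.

supercritical

Flow area A = b·y = 3.65 × 1.35 = 4.928 m². Wetted perimeter P = b + 2y = 3.65 + 2×1.35 = 6.35 m.
Hydraulic radius R = A/P = 4.928/6.35 = 0.776 m.
V = (1/n) R^(2/3) √S = (1/0.013) × 0.776^(2/3) × √0.0077 = 5.7 m/s. Hydraulic depth D_h = A/T = 4.928/3.65 = 1.35 m.
Froude number Fr = V/√(g·D_h) = 5.7/√(9.81×1.35) = 1.57, which is greater than 1, so the flow is supercritical.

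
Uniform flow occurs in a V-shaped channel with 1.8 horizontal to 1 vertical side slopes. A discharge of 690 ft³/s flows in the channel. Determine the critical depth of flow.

At critical depth, Q² T / (g A³) = 1, i.e. A³/T = Q²/g = 690²/32.2 = 14790.
Trying y = 4.54 ft: A³/T = 3125 — low.
Trying y = 6.95 ft: A³/T = 26270 — high.
Trying y = 6.2 ft: A³/T = 14840 — ≈ 14790.

y_c = 6.2 ft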